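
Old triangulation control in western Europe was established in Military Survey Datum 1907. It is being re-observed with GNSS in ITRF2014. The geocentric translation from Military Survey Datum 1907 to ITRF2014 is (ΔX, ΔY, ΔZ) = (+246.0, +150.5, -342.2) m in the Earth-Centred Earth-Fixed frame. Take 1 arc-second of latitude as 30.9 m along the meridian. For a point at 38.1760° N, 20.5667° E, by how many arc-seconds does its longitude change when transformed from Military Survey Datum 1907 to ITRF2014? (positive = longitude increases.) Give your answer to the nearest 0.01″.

sin φ = 0.618079, cos φ = 0.786116, sin λ = 0.351298, cos λ = 0.936264.
East component: ΔE = −sin λ·ΔX + cos λ·ΔY = −(0.351298)(246.0) + (0.936264)(150.5) = 54.49 m.
1° of latitude spans 3600 × 30.90 = 111240 m; at latitude φ, 1° of longitude spans that × cos φ = 87447.5 m, so Δλ = 54.49 / 87447.5 × 3600 = 2.243″.

Δλ = 2.24″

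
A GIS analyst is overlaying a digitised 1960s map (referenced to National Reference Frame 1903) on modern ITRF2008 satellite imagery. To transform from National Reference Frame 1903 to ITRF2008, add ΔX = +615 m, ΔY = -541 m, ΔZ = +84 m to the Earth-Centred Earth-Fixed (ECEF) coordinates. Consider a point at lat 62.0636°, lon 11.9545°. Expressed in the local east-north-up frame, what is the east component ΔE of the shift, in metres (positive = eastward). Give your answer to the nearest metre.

ΔE = -657 m

At φ = 62.0636°, λ = 11.9545°: sin φ = 0.883468, cos φ = 0.468491, sin λ = 0.207135, cos λ = 0.978312.
ΔE = −sin λ·ΔX + cos λ·ΔY = −(0.207135)·(615) + (0.978312)·(-541) = -656.65 m.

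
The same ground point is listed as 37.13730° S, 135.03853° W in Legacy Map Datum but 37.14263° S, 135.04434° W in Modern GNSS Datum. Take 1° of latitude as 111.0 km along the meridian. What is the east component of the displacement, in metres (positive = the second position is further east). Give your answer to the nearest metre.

ΔE = -514 m

Δφ = -37.14263° − -37.13730° = -0.00533°; Δλ = -135.04434° − -135.03853° = -0.00581°.
ΔN = Δφ × 111000 = -591.6 m; ΔE = Δλ × 111000 × cos(-37.13730°) = -0.00581 × 111000 × 0.797191 = -514.1 m.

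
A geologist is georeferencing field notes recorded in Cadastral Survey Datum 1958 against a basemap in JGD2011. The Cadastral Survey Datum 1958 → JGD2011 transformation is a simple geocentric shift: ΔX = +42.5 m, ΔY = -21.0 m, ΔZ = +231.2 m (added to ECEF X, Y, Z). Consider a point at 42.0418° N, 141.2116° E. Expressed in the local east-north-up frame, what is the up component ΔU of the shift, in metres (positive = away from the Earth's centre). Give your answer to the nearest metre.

ΔU = 120 m

At φ = 42.0418°, λ = 141.2116°: sin φ = 0.669673, cos φ = 0.742656, sin λ = 0.626446, cos λ = -0.779465.
ΔU = cos φ cos λ·ΔX + cos φ sin λ·ΔY + sin φ·ΔZ = (0.742656)(-0.779465)(42.5) + (0.742656)(0.626446)(-21.0) + (0.669673)(231.2) = 120.46 m.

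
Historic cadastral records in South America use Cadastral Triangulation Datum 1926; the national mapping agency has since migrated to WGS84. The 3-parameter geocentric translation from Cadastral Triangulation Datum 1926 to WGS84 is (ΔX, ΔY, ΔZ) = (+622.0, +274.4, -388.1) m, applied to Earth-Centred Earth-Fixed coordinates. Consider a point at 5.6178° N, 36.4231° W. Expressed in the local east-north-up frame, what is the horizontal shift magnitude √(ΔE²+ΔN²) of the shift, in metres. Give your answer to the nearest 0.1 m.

723.9 m

The local east axis at (φ, λ) is (−sin λ, cos λ, 0), so ΔE = −sin(-36.4231°)·622.0 + cos(-36.4231°)·274.4 = 590.11 m.
The local north axis is (−sin φ cos λ, −sin φ sin λ, cos φ), giving ΔN = -48.995 + 15.949 − 386.236 = -419.28 m.
Horizontal magnitude = √(ΔE² + ΔN²) = √(590.11² + (-419.28)²) = 723.89 m.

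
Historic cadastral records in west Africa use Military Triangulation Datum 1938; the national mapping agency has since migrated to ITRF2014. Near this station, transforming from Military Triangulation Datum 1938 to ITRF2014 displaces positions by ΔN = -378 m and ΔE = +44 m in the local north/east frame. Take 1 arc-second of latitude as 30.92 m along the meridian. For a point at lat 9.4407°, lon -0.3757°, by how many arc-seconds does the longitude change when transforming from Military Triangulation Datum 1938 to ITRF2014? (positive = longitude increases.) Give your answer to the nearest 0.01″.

At latitude 9.4407°, cos φ = 0.986456.
1″ of longitude at this latitude = 30.92 × cos φ = 30.5012 m, so Δλ = 44.0 / 30.5012 = 1.443″.

Δλ = 1.44″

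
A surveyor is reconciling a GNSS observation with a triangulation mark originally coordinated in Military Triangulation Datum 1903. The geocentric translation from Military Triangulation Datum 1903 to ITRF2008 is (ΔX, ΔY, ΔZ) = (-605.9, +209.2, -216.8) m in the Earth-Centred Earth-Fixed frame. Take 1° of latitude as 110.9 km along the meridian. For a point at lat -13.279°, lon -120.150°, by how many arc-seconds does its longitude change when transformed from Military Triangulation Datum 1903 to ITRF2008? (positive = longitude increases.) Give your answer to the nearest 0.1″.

Δλ = -21.0″

sin φ = -0.229693, cos φ = 0.973263, sin λ = -0.864713, cos λ = -0.502266.
East component: ΔE = −sin λ·ΔX + cos λ·ΔY = −(-0.864713)(-605.9) + (-0.502266)(209.2) = -629.00 m.
1° of latitude spans 110900 m; at latitude φ, 1° of longitude spans that × cos φ = 107934.9 m, so Δλ = -629.00 / 107934.9 × 3600 = -20.979″.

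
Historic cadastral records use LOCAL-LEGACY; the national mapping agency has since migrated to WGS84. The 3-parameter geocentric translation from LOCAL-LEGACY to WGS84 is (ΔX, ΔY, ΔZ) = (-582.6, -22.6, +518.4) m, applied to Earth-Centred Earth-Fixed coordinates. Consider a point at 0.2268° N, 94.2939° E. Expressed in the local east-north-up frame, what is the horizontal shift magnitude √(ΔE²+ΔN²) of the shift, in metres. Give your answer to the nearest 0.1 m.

779.8 m

At φ = 0.2268°, λ = 94.2939°: sin φ = 0.003958, cos φ = 0.999992, sin λ = 0.997193, cos λ = -0.074873.
ΔE = −sin λ·ΔX + cos λ·ΔY = −(0.997193)·(-582.6) + (-0.074873)·(-22.6) = 582.66 m.
ΔN = −sin φ cos λ·ΔX − sin φ sin λ·ΔY + cos φ·ΔZ = −(0.003958)(-0.074873)(-582.6) − (0.003958)(0.997193)(-22.6) + (0.999992)(518.4) = 518.31 m.
Horizontal magnitude = √(ΔE² + ΔN²) = √(582.66² + 518.31²) = 779.83 m.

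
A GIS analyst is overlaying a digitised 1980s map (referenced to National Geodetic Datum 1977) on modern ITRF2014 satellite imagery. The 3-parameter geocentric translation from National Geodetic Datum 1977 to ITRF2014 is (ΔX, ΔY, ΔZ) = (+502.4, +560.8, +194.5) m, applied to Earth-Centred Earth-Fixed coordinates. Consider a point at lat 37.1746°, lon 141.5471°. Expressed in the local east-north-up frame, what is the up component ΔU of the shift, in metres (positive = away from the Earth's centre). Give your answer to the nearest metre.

The local up (radial) axis is (cos φ cos λ, cos φ sin λ, sin φ), giving ΔU = -313.492 + 277.880 + 117.526 = 81.91 m.

ΔU = 82 m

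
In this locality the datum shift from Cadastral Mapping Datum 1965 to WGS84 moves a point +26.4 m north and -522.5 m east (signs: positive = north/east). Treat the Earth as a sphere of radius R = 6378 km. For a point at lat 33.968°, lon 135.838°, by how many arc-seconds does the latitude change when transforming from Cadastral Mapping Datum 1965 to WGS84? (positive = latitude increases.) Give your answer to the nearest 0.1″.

Δφ = 0.9″

On a sphere of radius R, 1 rad of latitude = R, so Δφ = ΔN / R = 26.4 / 6378000 = 4.1392e-06 rad = 0.854″.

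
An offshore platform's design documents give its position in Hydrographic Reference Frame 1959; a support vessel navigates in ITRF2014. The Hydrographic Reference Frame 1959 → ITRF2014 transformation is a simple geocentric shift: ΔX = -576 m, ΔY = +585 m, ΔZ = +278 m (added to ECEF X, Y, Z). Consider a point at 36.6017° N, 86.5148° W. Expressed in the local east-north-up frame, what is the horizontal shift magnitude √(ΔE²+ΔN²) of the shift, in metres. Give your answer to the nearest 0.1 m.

801.0 m

The local east axis at (φ, λ) is (−sin λ, cos λ, 0), so ΔE = −sin(-86.5148°)·(-576) + cos(-86.5148°)·585 = -539.37 m.
The local north axis is (−sin φ cos λ, −sin φ sin λ, cos φ), giving ΔN = 20.878 + 348.160 + 223.178 = 592.22 m.
Horizontal magnitude = √(ΔE² + ΔN²) = √((-539.37)² + 592.22²) = 801.03 m.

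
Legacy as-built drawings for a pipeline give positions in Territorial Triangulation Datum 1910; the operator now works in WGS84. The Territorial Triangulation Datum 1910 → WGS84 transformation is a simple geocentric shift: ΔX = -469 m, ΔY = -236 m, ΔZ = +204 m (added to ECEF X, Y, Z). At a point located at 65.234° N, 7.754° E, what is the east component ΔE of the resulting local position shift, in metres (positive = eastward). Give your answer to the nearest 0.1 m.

ΔE = -170.6 m

The local east axis at (φ, λ) is (−sin λ, cos λ, 0), so ΔE = −sin(7.754°)·(-469) + cos(7.754°)·(-236) = -170.56 m.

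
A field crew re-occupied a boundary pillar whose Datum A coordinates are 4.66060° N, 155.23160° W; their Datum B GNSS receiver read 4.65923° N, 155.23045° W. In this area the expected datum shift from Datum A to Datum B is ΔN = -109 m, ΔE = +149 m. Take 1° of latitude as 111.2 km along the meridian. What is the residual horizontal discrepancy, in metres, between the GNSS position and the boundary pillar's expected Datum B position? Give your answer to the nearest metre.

Observed coordinate differences: Δφ = -0.00137°, Δλ = +0.00115°.
Converting to metres (1° lat = 111200 m, cos φ = 0.996693): observed ΔN = -152.3 m, observed ΔE = 127.5 m.
Subtracting the expected shift leaves a residual of -152.3 − (-109) = -43.3 m north and 127.5 − (149) = -21.5 m east.
Residual distance = √((-43.3)² + (-21.5)²) = 48.4 m.

48 m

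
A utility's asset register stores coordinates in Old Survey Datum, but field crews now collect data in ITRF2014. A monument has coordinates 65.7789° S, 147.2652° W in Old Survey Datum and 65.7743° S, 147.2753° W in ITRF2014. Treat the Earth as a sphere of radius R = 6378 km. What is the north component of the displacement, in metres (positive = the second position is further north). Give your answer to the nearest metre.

ΔN = 512 m

Δφ = -65.7743° − -65.7789° = +0.0046°; Δλ = -147.2753° − -147.2652° = -0.0101°.
1° along a meridian = πR/180 = 111317 m.
ΔN = Δφ × 111317 = 512.1 m; ΔE = Δλ × 111317 × cos(-65.7789°) = -0.0101 × 111317 × 0.410259 = -461.3 m.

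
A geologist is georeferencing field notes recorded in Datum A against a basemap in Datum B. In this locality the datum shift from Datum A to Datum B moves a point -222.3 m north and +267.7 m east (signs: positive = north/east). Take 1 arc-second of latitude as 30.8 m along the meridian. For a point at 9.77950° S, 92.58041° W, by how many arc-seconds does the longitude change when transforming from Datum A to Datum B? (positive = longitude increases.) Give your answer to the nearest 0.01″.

At latitude -9.77950°, cos φ = 0.985469.
1″ of longitude at this latitude = 30.80 × cos φ = 30.3524 m, so Δλ = 267.7 / 30.3524 = 8.820″.

Δλ = 8.82″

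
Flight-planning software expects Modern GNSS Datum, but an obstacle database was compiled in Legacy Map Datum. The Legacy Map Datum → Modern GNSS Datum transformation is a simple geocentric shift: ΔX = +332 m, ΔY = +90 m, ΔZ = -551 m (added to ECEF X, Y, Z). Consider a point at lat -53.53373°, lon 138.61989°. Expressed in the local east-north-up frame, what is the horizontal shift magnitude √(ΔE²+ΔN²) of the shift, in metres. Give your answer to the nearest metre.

The local east axis at (φ, λ) is (−sin λ, cos λ, 0), so ΔE = −sin(138.61989°)·332 + cos(138.61989°)·90 = -287.00 m.
The local north axis is (−sin φ cos λ, −sin φ sin λ, cos φ), giving ΔN = -200.338 + 47.846 − 327.487 = -479.98 m.
Horizontal magnitude = √(ΔE² + ΔN²) = √((-287.00)² + (-479.98)²) = 559.24 m.

559 m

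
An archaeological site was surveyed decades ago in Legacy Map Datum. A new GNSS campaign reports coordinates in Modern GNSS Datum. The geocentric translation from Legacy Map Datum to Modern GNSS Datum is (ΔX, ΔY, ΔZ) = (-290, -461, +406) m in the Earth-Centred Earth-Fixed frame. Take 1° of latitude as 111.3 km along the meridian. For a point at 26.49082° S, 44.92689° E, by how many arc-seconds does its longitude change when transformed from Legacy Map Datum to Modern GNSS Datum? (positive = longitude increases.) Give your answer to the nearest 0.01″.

Δλ = -4.39″

sin φ = -0.446054, cos φ = 0.895006, sin λ = 0.706204, cos λ = 0.708008.
East component: ΔE = −sin λ·ΔX + cos λ·ΔY = −(0.706204)(-290) + (0.708008)(-461) = -121.59 m.
1° of latitude spans 111300 m; at latitude φ, 1° of longitude spans that × cos φ = 99614.2 m, so Δλ = -121.59 / 99614.2 × 3600 = -4.394″.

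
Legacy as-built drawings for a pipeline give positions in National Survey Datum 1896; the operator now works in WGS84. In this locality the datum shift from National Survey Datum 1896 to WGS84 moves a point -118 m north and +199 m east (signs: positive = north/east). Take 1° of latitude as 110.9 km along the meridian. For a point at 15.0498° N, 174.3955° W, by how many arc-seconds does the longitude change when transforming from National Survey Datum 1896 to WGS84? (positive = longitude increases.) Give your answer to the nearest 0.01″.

At latitude 15.0498°, cos φ = 0.965701.
1° of longitude at this latitude = 110.9 × cos φ = 107.10 km, so Δλ = 199.0 / 107096.2 = 0.0018581° = 6.689″.

Δλ = 6.69″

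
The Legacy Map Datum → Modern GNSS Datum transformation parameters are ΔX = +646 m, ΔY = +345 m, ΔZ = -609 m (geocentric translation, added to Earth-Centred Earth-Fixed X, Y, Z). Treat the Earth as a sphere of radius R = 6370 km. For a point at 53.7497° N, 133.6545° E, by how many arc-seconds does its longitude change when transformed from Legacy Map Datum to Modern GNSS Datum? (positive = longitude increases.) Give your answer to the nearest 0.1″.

Δλ = -38.6″

sin φ = 0.806442, cos φ = 0.591314, sin λ = 0.723516, cos λ = -0.690308.
East component: ΔE = −sin λ·ΔX + cos λ·ΔY = −(0.723516)(646) + (-0.690308)(345) = -705.55 m.
1° of latitude spans πR/180 = 111177 m; at latitude φ, 1° of longitude spans that × cos φ = 65740.8 m, so Δλ = -705.55 / 65740.8 × 3600 = -38.636″.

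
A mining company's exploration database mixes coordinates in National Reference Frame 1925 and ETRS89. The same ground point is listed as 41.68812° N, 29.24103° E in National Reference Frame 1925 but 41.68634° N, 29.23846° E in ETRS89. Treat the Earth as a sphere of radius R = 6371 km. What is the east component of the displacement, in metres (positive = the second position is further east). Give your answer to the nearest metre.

Δφ = 41.68634° − 41.68812° = -0.00178°; Δλ = 29.23846° − 29.24103° = -0.00257°.
1° along a meridian = πR/180 = 111195 m.
ΔN = Δφ × 111195 = -197.9 m; ΔE = Δλ × 111195 × cos(41.68812°) = -0.00257 × 111195 × 0.746776 = -213.4 m.

ΔE = -213 m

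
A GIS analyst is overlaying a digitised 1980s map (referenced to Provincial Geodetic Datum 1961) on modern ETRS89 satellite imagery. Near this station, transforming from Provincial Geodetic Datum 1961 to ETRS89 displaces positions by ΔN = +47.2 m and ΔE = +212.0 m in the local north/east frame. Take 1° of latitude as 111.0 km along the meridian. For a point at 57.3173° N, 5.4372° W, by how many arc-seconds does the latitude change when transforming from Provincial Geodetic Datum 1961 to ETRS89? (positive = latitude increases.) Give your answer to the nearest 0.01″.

1° of latitude = 111.0 km, so Δφ = 47.2 / 111000 = 0.0004252° = 1.531″.

Δφ = 1.53″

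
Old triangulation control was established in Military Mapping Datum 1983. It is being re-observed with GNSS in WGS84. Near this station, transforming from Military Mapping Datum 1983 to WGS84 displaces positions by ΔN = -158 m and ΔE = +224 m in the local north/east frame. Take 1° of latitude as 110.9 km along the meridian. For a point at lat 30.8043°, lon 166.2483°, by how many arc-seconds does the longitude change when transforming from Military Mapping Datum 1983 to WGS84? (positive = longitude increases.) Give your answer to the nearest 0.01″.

Δλ = 8.47″

At latitude 30.8043°, cos φ = 0.858921.
1° of longitude at this latitude = 110.9 × cos φ = 95.25 km, so Δλ = 224.0 / 95254.4 = 0.0023516° = 8.466″.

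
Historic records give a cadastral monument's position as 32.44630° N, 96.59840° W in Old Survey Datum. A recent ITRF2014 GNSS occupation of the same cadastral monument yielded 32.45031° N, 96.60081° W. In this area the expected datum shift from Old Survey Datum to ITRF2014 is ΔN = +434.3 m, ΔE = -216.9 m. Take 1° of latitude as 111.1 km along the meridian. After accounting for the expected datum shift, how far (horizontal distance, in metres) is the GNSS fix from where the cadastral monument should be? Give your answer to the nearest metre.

14 m

Observed coordinate differences: Δφ = +0.00401°, Δλ = -0.00241°.
Converting to metres (1° lat = 111100 m, cos φ = 0.843895): observed ΔN = 445.5 m, observed ΔE = -226.0 m.
Subtracting the expected shift leaves a residual of 445.5 − (434.3) = 11.2 m north and -226.0 − (-216.9) = -9.1 m east.
Residual distance = √(11.2² + (-9.1)²) = 14.4 m.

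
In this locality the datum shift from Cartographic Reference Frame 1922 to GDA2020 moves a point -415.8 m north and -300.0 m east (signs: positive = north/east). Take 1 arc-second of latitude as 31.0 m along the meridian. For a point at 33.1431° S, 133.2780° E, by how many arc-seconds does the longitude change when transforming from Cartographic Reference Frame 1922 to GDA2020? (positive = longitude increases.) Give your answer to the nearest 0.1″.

Δλ = -11.6″

At latitude -33.1431°, cos φ = 0.837308.
1″ of longitude at this latitude = 31.00 × cos φ = 25.9565 m, so Δλ = -300.0 / 25.9565 = -11.558″.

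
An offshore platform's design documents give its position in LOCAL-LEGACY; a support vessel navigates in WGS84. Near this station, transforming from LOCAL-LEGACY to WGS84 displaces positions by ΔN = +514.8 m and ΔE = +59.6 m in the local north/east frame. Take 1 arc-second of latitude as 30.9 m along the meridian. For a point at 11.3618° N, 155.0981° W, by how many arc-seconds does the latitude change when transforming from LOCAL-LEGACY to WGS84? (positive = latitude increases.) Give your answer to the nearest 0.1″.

Δφ = 16.7″

1″ of latitude = 30.90 m, so Δφ = 514.8 / 30.90 = 16.660″.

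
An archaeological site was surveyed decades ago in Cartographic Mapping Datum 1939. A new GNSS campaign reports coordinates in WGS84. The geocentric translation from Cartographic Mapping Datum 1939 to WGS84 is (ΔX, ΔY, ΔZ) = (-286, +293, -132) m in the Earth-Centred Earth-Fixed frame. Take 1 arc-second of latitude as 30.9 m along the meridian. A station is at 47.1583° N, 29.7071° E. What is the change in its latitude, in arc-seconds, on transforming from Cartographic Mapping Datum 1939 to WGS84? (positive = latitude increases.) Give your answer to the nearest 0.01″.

Δφ = -0.46″

sin φ = 0.733235, cos φ = 0.679975, sin λ = 0.495566, cos λ = 0.868570.
North component: ΔN = −sin φ cos λ·ΔX − sin φ sin λ·ΔY + cos φ·ΔZ = −(0.733235)(0.868570)(-286) − (0.733235)(0.495566)(293) + (0.679975)(-132) = -14.08 m.
1° of latitude spans 3600 × 30.90 = 111240 m, so Δφ = -14.08 / 111240 × 3600 = -0.456″.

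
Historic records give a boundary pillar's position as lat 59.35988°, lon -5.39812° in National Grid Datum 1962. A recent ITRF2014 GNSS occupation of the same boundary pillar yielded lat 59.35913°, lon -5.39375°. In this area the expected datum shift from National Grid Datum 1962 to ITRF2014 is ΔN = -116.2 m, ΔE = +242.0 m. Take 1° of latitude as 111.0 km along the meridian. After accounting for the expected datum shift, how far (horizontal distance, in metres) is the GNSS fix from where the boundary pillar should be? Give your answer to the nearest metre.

33 m

Observed coordinate differences: Δφ = -0.00075°, Δλ = +0.00437°.
Converting to metres (1° lat = 111000 m, cos φ = 0.509644): observed ΔN = -83.2 m, observed ΔE = 247.2 m.
Subtracting the expected shift leaves a residual of -83.2 − (-116.2) = 33.0 m north and 247.2 − (242.0) = 5.2 m east.
Residual distance = √(33.0² + 5.2²) = 33.4 m.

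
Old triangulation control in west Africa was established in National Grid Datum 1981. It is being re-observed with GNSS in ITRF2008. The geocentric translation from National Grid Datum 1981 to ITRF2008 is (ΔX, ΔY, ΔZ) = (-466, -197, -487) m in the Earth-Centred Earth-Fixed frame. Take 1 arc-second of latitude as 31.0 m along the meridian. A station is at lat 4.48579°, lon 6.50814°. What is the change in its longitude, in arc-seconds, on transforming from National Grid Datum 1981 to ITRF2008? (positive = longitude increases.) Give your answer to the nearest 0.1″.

sin φ = 0.078212, cos φ = 0.996937, sin λ = 0.113344, cos λ = 0.993556.
East component: ΔE = −sin λ·ΔX + cos λ·ΔY = −(0.113344)(-466) + (0.993556)(-197) = -142.91 m.
1° of latitude spans 3600 × 31.00 = 111600 m; at latitude φ, 1° of longitude spans that × cos φ = 111258.1 m, so Δλ = -142.91 / 111258.1 × 3600 = -4.624″.

Δλ = -4.6″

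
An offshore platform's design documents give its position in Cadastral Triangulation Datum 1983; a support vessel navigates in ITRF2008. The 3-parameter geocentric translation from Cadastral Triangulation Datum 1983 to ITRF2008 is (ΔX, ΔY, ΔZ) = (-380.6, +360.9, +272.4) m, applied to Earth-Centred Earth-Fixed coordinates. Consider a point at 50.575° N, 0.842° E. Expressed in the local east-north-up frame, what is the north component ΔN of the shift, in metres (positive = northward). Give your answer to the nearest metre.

ΔN = 463 m

At φ = 50.575°, λ = 0.842°: sin φ = 0.772457, cos φ = 0.635068, sin λ = 0.014695, cos λ = 0.999892.
ΔN = −sin φ cos λ·ΔX − sin φ sin λ·ΔY + cos φ·ΔZ = −(0.772457)(0.999892)(-380.6) − (0.772457)(0.014695)(360.9) + (0.635068)(272.4) = 462.86 m.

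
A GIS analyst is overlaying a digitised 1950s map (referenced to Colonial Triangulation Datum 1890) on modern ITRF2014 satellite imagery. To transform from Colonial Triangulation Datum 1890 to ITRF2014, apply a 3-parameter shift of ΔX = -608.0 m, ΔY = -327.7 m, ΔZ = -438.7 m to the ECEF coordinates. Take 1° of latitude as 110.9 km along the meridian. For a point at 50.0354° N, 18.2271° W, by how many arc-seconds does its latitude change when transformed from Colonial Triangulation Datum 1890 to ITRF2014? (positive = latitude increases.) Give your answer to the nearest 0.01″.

Δφ = 2.67″

sin φ = 0.766441, cos φ = 0.642314, sin λ = -0.312784, cos λ = 0.949824.
North component: ΔN = −sin φ cos λ·ΔX − sin φ sin λ·ΔY + cos φ·ΔZ = −(0.766441)(0.949824)(-608.0) − (0.766441)(-0.312784)(-327.7) + (0.642314)(-438.7) = 82.27 m.
1° of latitude spans 110900 m, so Δφ = 82.27 / 110900 × 3600 = 2.671″.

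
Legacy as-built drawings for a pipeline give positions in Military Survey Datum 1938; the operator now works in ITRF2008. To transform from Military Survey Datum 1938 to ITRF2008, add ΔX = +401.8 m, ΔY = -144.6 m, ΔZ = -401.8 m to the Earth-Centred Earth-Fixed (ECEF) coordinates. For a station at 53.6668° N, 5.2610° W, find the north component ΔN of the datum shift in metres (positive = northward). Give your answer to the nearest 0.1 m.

ΔN = -571.1 m

At φ = 53.6668°, λ = -5.2610°: sin φ = 0.805585, cos φ = 0.592480, sin λ = -0.091693, cos λ = 0.995787.
ΔN = −sin φ cos λ·ΔX − sin φ sin λ·ΔY + cos φ·ΔZ = −(0.805585)(0.995787)(401.8) − (0.805585)(-0.091693)(-144.6) + (0.592480)(-401.8) = -571.06 m.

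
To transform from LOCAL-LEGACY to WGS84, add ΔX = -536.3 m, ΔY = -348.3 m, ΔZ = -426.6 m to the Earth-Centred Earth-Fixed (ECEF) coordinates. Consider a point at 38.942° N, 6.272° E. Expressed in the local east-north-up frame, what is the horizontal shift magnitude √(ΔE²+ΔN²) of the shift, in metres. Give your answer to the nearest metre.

289 m

The local east axis at (φ, λ) is (−sin λ, cos λ, 0), so ΔE = −sin(6.272°)·(-536.3) + cos(6.272°)·(-348.3) = -287.63 m.
The local north axis is (−sin φ cos λ, −sin φ sin λ, cos φ), giving ΔN = 335.065 + 23.916 − 331.802 = 27.18 m.
Horizontal magnitude = √(ΔE² + ΔN²) = √((-287.63)² + 27.18²) = 288.91 m.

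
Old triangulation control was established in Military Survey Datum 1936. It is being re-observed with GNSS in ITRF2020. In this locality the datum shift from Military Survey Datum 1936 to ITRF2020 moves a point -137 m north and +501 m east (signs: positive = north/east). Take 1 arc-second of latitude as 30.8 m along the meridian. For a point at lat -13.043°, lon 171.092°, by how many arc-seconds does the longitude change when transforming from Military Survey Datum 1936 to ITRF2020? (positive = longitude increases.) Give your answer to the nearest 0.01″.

Δλ = 16.70″

At latitude -13.043°, cos φ = 0.974201.
1″ of longitude at this latitude = 30.80 × cos φ = 30.0054 m, so Δλ = 501.0 / 30.0054 = 16.697″.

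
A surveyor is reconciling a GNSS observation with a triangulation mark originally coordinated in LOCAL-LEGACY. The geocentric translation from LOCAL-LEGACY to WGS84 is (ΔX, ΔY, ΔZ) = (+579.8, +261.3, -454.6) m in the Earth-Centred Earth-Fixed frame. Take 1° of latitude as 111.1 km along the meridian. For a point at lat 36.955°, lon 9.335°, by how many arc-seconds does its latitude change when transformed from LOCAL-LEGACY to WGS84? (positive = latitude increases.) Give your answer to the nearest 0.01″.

Δφ = -23.74″

sin φ = 0.601188, cos φ = 0.799108, sin λ = 0.162207, cos λ = 0.986757.
North component: ΔN = −sin φ cos λ·ΔX − sin φ sin λ·ΔY + cos φ·ΔZ = −(0.601188)(0.986757)(579.8) − (0.601188)(0.162207)(261.3) + (0.799108)(-454.6) = -732.71 m.
1° of latitude spans 111100 m, so Δφ = -732.71 / 111100 × 3600 = -23.742″.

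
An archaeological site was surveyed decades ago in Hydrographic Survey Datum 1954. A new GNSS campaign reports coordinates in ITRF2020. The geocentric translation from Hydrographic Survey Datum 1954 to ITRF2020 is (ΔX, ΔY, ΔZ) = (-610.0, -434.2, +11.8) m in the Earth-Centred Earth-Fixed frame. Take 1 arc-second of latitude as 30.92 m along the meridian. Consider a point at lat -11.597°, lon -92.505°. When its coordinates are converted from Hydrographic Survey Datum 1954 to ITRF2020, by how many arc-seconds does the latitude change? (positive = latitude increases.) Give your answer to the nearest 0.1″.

Δφ = 3.4″

sin φ = -0.201027, cos φ = 0.979586, sin λ = -0.999044, cos λ = -0.043707.
North component: ΔN = −sin φ cos λ·ΔX − sin φ sin λ·ΔY + cos φ·ΔZ = −(-0.201027)(-0.043707)(-610.0) − (-0.201027)(-0.999044)(-434.2) + (0.979586)(11.8) = 104.12 m.
1° of latitude spans 3600 × 30.92 = 111312 m, so Δφ = 104.12 / 111312 × 3600 = 3.367″.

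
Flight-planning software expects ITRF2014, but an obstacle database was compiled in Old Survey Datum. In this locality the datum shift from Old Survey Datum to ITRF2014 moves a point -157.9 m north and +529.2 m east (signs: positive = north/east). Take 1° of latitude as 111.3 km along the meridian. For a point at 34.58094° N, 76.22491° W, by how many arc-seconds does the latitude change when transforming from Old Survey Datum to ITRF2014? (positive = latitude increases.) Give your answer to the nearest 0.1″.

1° of latitude = 111.3 km, so Δφ = -157.9 / 111300 = -0.0014187° = -5.107″.

Δφ = -5.1″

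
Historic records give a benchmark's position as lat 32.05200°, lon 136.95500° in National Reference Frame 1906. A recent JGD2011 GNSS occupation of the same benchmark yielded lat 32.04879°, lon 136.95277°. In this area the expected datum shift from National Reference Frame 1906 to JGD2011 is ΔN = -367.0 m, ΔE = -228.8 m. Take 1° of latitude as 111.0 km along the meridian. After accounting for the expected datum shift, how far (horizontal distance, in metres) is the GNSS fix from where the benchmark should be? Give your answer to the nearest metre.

Observed coordinate differences: Δφ = -0.00321°, Δλ = -0.00223°.
Converting to metres (1° lat = 111000 m, cos φ = 0.847567): observed ΔN = -356.3 m, observed ΔE = -209.8 m.
Subtracting the expected shift leaves a residual of -356.3 − (-367.0) = 10.7 m north and -209.8 − (-228.8) = 19.0 m east.
Residual distance = √(10.7² + 19.0²) = 21.8 m.

22 m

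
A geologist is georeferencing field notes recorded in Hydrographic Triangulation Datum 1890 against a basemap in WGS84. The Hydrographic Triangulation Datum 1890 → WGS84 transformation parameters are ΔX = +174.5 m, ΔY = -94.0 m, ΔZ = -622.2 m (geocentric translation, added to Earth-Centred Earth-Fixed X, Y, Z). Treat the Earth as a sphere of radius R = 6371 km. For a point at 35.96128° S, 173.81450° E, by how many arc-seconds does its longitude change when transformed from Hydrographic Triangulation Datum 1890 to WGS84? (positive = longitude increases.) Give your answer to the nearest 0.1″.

Δλ = 3.0″

sin φ = -0.587238, cos φ = 0.809414, sin λ = 0.107748, cos λ = -0.994178.
East component: ΔE = −sin λ·ΔX + cos λ·ΔY = −(0.107748)(174.5) + (-0.994178)(-94.0) = 74.65 m.
1° of latitude spans πR/180 = 111195 m; at latitude φ, 1° of longitude spans that × cos φ = 90002.7 m, so Δλ = 74.65 / 90002.7 × 3600 = 2.986″.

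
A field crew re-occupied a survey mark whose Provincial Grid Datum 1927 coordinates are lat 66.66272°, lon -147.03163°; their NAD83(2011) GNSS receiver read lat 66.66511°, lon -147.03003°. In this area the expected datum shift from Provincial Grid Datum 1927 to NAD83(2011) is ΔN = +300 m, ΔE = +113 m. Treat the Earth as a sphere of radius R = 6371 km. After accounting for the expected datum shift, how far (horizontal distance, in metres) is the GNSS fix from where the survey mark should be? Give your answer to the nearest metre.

55 m

Observed coordinate differences: Δφ = +0.00239°, Δλ = +0.00160°.
Converting to metres (1° lat = 111195 m, cos φ = 0.396143): observed ΔN = 265.8 m, observed ΔE = 70.5 m.
Subtracting the expected shift leaves a residual of 265.8 − (300) = -34.2 m north and 70.5 − (113) = -42.5 m east.
Residual distance = √((-34.2)² + (-42.5)²) = 54.6 m.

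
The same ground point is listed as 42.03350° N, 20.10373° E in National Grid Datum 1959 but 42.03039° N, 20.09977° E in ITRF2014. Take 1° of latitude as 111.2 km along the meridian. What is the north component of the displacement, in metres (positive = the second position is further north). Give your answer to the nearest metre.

ΔN = -346 m

Δφ = 42.03039° − 42.03350° = -0.00311°; Δλ = 20.09977° − 20.10373° = -0.00396°.
ΔN = Δφ × 111200 = -345.8 m; ΔE = Δλ × 111200 × cos(42.03350°) = -0.00396 × 111200 × 0.742753 = -327.1 m.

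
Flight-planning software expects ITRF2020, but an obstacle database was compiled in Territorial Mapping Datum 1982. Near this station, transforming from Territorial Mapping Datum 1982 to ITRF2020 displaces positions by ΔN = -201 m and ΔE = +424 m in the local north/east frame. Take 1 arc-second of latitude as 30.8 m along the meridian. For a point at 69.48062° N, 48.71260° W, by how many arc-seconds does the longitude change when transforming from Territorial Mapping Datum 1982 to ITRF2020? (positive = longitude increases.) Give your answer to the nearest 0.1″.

Δλ = 39.3″

At latitude 69.48062°, cos φ = 0.350524.
1″ of longitude at this latitude = 30.80 × cos φ = 10.7961 m, so Δλ = 424.0 / 10.7961 = 39.273″.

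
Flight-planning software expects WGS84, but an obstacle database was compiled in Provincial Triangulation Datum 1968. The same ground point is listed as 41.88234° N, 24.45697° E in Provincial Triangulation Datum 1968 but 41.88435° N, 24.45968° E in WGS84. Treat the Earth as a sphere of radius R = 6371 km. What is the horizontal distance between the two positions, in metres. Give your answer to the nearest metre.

Δφ = 41.88435° − 41.88234° = +0.00201°; Δλ = 24.45968° − 24.45697° = +0.00271°.
1° along a meridian = πR/180 = 111195 m.
ΔN = Δφ × 111195 = 223.5 m; ΔE = Δλ × 111195 × cos(41.88234°) = +0.00271 × 111195 × 0.744517 = 224.4 m.
Distance = √(ΔE² + ΔN²) = √(224.4² + 223.5²) = 316.7 m.

317 m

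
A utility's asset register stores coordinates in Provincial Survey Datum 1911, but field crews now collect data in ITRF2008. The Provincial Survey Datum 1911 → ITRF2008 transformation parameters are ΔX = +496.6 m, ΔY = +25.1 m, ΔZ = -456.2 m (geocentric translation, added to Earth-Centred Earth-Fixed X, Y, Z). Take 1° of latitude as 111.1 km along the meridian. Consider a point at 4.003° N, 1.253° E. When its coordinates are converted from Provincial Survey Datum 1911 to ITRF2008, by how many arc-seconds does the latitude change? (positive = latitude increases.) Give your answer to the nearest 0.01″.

sin φ = 0.069809, cos φ = 0.997560, sin λ = 0.021867, cos λ = 0.999761.
North component: ΔN = −sin φ cos λ·ΔX − sin φ sin λ·ΔY + cos φ·ΔZ = −(0.069809)(0.999761)(496.6) − (0.069809)(0.021867)(25.1) + (0.997560)(-456.2) = -489.78 m.
1° of latitude spans 111100 m, so Δφ = -489.78 / 111100 × 3600 = -15.871″.

Δφ = -15.87″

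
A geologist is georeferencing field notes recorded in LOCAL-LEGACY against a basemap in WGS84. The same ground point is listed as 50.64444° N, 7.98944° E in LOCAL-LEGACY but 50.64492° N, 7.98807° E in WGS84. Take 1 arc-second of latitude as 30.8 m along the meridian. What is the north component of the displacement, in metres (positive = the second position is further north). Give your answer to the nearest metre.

Δφ = 50.64492° − 50.64444° = +0.00048°; Δλ = 7.98807° − 7.98944° = -0.00137°.
1° of latitude = 3600 × 30.80 = 110880 m.
ΔN = Δφ × 110880 = 53.2 m; ΔE = Δλ × 110880 × cos(50.64444°) = -0.00137 × 110880 × 0.634131 = -96.3 m.

ΔN = 53 m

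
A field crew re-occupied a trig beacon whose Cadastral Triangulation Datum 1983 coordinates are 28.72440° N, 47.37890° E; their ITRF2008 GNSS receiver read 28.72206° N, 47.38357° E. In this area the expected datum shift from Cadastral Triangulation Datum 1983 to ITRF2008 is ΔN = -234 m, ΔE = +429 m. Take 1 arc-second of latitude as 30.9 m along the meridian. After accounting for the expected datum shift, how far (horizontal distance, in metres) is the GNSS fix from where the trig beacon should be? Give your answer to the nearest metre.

Observed coordinate differences: Δφ = -0.00234°, Δλ = +0.00467°.
Converting to metres (1° lat = 111240 m, cos φ = 0.876942): observed ΔN = -260.3 m, observed ΔE = 455.6 m.
Subtracting the expected shift leaves a residual of -260.3 − (-234) = -26.3 m north and 455.6 − (429) = 26.6 m east.
Residual distance = √((-26.3)² + 26.6²) = 37.4 m.

37 m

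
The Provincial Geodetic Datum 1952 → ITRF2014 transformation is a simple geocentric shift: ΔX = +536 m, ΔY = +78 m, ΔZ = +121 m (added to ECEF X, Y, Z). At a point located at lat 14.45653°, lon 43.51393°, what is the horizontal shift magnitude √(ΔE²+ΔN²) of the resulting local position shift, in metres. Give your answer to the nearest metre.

313 m

The local east axis at (φ, λ) is (−sin λ, cos λ, 0), so ΔE = −sin(43.51393°)·536 + cos(43.51393°)·78 = -312.49 m.
The local north axis is (−sin φ cos λ, −sin φ sin λ, cos φ), giving ΔN = -97.040 − 13.407 + 117.169 = 6.72 m.
Horizontal magnitude = √(ΔE² + ΔN²) = √((-312.49)² + 6.72²) = 312.56 m.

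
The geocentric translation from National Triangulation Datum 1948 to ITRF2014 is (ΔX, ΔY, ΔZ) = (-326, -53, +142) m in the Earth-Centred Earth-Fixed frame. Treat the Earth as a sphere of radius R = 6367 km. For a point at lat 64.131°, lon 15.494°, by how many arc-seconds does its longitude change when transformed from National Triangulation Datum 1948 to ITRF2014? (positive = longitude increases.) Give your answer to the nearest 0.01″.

Δλ = 2.67″

sin φ = 0.899794, cos φ = 0.436315, sin λ = 0.267137, cos λ = 0.963658.
East component: ΔE = −sin λ·ΔX + cos λ·ΔY = −(0.267137)(-326) + (0.963658)(-53) = 36.01 m.
1° of latitude spans πR/180 = 111125 m; at latitude φ, 1° of longitude spans that × cos φ = 48485.6 m, so Δλ = 36.01 / 48485.6 × 3600 = 2.674″.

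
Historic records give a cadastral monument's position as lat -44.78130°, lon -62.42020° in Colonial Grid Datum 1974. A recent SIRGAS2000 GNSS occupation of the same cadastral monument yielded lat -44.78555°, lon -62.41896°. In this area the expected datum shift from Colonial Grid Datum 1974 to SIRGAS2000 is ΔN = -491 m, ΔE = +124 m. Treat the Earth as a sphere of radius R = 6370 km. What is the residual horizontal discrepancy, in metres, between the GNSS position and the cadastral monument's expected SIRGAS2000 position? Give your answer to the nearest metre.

Observed coordinate differences: Δφ = -0.00425°, Δλ = +0.00124°.
Converting to metres (1° lat = 111177 m, cos φ = 0.709801): observed ΔN = -472.5 m, observed ΔE = 97.9 m.
Subtracting the expected shift leaves a residual of -472.5 − (-491) = 18.5 m north and 97.9 − (124) = -26.1 m east.
Residual distance = √(18.5² + (-26.1)²) = 32.0 m.

32 m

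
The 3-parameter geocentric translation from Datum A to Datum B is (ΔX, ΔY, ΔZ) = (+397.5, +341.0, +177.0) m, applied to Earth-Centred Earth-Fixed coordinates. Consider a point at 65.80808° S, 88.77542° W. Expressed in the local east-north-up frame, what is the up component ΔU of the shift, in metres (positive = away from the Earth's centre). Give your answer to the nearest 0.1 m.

The local up (radial) axis is (cos φ cos λ, cos φ sin λ, sin φ), giving ΔU = 3.481 − 139.708 − 161.455 = -297.68 m.

ΔU = -297.7 m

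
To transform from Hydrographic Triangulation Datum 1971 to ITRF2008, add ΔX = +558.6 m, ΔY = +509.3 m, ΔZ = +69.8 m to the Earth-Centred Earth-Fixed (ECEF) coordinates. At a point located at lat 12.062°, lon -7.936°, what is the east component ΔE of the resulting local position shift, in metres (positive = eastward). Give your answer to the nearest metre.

At φ = 12.062°, λ = -7.936°: sin φ = 0.208970, cos φ = 0.977922, sin λ = -0.138067, cos λ = 0.990423.
ΔE = −sin λ·ΔX + cos λ·ΔY = −(-0.138067)·(558.6) + (0.990423)·(509.3) = 581.55 m.

ΔE = 582 m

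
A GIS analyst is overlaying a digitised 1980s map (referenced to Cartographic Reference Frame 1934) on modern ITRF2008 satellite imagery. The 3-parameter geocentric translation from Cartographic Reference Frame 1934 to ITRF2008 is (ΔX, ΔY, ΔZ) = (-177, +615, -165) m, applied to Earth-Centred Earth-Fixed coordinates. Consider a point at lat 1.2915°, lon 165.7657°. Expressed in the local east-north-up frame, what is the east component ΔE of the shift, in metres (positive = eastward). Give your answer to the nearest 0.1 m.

The local east axis at (φ, λ) is (−sin λ, cos λ, 0), so ΔE = −sin(165.7657°)·(-177) + cos(165.7657°)·615 = -552.60 m.

ΔE = -552.6 m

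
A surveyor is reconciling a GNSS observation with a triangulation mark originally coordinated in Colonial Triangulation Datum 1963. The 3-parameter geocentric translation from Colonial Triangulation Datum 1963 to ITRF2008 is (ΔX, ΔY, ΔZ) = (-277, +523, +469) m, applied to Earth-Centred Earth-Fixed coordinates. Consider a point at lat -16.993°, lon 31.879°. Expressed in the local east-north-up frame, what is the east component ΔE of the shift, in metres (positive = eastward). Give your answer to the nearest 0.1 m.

ΔE = 590.4 m

The local east axis at (φ, λ) is (−sin λ, cos λ, 0), so ΔE = −sin(31.879°)·(-277) + cos(31.879°)·523 = 590.40 m.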